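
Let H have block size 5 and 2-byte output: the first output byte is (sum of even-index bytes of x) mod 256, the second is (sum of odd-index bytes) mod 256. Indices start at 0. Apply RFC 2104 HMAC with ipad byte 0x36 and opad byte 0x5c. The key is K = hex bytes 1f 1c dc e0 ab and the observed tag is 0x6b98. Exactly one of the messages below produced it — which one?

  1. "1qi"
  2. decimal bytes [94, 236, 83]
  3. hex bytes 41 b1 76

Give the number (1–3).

2

Key hex bytes 1f 1c dc e0 ab is exactly B = 5 bytes: K' = 1f 1c dc e0 ab.
K' ⊕ ipad = 29 2a ea d6 9d; K' ⊕ opad = 43 40 80 bc f7.
m1: inner = H(29 2a ea d6 9d 31 71 69) = 21 9a; tag = H(43 40 80 bc f7 21 9a) = 541d
m2: inner = H(29 2a ea d6 9d 5e ec 53) = 9c b1; tag = H(43 40 80 bc f7 9c b1) = 6b98 ← matches
m3: inner = H(29 2a ea d6 9d 41 b1 76) = 61 b7; tag = H(43 40 80 bc f7 61 b7) = 715d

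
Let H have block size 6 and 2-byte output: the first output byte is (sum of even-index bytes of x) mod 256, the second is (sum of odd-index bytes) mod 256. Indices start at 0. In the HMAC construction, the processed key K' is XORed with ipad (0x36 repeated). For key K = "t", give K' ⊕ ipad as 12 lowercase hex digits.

423636363636

Key "t" = 74 is 1 byte ≤ B = 6; zero-pad to 6 bytes: K' = 74 00 00 00 00 00.
XOR each byte with 0x36: 74⊕36=42, 00⊕36=36, 00⊕36=36, 00⊕36=36, 00⊕36=36, 00⊕36=36.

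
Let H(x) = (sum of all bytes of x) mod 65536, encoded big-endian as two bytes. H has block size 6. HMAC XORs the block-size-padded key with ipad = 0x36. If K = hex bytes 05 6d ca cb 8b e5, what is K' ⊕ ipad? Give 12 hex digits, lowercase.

Key hex bytes 05 6d ca cb 8b e5 is exactly B = 6 bytes: K' = 05 6d ca cb 8b e5.
XOR each byte with 0x36: 05⊕36=33, 6d⊕36=5b, ca⊕36=fc, cb⊕36=fd, 8b⊕36=bd, e5⊕36=d3.

335bfcfdbdd3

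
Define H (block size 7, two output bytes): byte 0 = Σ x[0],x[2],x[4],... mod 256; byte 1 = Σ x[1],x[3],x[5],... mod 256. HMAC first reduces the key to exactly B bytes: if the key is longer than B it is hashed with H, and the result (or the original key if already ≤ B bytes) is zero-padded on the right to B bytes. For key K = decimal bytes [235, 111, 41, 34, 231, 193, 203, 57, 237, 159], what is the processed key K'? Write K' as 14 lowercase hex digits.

b32a0000000000

|K| = 10 > B = 7, so first hash the key.
H(K): even-index sum = 947 mod 256 = 179; odd-index sum = 554 mod 256 = 42 → b3 2a.
Zero-pad H(K) = b3 2a to 7 bytes: K' = b3 2a 00 00 00 00 00.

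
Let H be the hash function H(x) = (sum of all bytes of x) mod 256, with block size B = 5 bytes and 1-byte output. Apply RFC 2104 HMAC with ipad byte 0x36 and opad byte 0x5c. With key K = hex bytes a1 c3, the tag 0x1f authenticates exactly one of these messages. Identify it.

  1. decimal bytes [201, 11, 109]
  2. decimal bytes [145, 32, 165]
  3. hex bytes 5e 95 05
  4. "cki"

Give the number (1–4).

Key hex bytes a1 c3 is 2 bytes ≤ B = 5; zero-pad to 5 bytes: K' = a1 c3 00 00 00.
K' ⊕ ipad = 97 f5 36 36 36; K' ⊕ opad = fd 9f 5c 5c 5c.
m1: inner = H(97 f5 36 36 36 c9 0b 6d) = 6f; tag = H(fd 9f 5c 5c 5c 6f) = 1f ← matches
m2: inner = H(97 f5 36 36 36 91 20 a5) = 84; tag = H(fd 9f 5c 5c 5c 84) = 34
m3: inner = H(97 f5 36 36 36 5e 95 05) = 26; tag = H(fd 9f 5c 5c 5c 26) = d6
m4: inner = H(97 f5 36 36 36 63 6b 69) = 65; tag = H(fd 9f 5c 5c 5c 65) = 15

1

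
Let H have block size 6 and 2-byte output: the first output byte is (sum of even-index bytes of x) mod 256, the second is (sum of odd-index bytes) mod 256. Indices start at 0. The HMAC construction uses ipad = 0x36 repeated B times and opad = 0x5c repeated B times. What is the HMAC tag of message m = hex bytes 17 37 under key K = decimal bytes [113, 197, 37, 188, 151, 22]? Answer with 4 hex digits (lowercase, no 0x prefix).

Key decimal bytes [113, 197, 37, 188, 151, 22] = 71 c5 25 bc 97 16 is exactly B = 6 bytes: K' = 71 c5 25 bc 97 16.
K' ⊕ ipad = 47 f3 13 8a a1 20.  K' ⊕ opad = 2d 99 79 e0 cb 4a.
Inner input = (K'⊕ipad) ∥ m = 47 f3 13 8a a1 20 ∥ 17 37.
Inner hash: even-index sum = 274 mod 256 = 18; odd-index sum = 468 mod 256 = 212 → 12 d4.
Outer input = (K'⊕opad) ∥ inner = 2d 99 79 e0 cb 4a ∥ 12 d4.
Outer hash (tag): even-index sum = 387 mod 256 = 131; odd-index sum = 663 mod 256 = 151 → 83 97.

8397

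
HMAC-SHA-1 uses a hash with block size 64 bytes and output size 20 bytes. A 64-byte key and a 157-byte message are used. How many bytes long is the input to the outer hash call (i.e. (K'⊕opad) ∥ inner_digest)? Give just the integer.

Key is 64 ≤ 64 bytes, zero-padded: |K'| = 64.
Outer input = (K'⊕opad) ∥ H(inner) → 64 + 20 = 84 bytes.

84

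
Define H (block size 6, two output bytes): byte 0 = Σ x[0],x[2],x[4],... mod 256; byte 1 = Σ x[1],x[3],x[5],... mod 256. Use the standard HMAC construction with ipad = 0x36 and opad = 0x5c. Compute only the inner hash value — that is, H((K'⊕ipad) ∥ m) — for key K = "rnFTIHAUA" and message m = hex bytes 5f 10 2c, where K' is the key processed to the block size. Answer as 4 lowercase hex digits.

Key "rnFTIHAUA" = 72 6e 46 54 49 48 41 55 41 is 9 bytes > B = 6, so hash it first: H(key) = 83 5f, then zero-pad to 6 bytes: K' = 83 5f 00 00 00 00.
K' ⊕ ipad = b5 69 36 36 36 36.
Inner input = b5 69 36 36 36 36 ∥ 5f 10 2c.
Inner hash: even-index sum = 428 mod 256 = 172; odd-index sum = 229 mod 256 = 229 → ac e5.

ace5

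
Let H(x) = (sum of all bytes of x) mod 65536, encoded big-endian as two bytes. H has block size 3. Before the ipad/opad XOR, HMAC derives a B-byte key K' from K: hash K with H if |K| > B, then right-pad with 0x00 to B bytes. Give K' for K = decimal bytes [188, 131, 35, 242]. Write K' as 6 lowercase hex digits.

025400

|K| = 4 > B = 3, so first hash the key.
H(K): sum = 188+131+35+242 = 596 → 02 54.
Zero-pad H(K) = 02 54 to 3 bytes: K' = 02 54 00.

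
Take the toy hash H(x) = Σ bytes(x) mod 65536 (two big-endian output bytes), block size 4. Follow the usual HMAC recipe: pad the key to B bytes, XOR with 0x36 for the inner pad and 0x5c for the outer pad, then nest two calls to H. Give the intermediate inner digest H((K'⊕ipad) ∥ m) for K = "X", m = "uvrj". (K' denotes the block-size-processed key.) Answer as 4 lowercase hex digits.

02d7

Key "X" = 58 is 1 byte ≤ B = 4; zero-pad to 4 bytes: K' = 58 00 00 00.
K' ⊕ ipad = 6e 36 36 36.
Inner input = 6e 36 36 36 ∥ 75 76 72 6a.
Inner hash: sum = 110+54+54+54+117+118+114+106 = 727 → 02 d7.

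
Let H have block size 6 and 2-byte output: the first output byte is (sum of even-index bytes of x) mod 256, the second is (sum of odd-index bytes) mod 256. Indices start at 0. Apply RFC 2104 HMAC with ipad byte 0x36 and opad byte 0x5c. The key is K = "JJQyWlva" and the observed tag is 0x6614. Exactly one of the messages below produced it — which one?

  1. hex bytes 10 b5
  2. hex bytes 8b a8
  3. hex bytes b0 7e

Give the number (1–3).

Key "JJQyWlva" = 4a 4a 51 79 57 6c 76 61 is 8 bytes > B = 6, so hash it first: H(key) = 68 90, then zero-pad to 6 bytes: K' = 68 90 00 00 00 00.
K' ⊕ ipad = 5e a6 36 36 36 36; K' ⊕ opad = 34 cc 5c 5c 5c 5c.
m1: inner = H(5e a6 36 36 36 36 10 b5) = da c7; tag = H(34 cc 5c 5c 5c 5c da c7) = c64b
m2: inner = H(5e a6 36 36 36 36 8b a8) = 55 ba; tag = H(34 cc 5c 5c 5c 5c 55 ba) = 413e
m3: inner = H(5e a6 36 36 36 36 b0 7e) = 7a 90; tag = H(34 cc 5c 5c 5c 5c 7a 90) = 6614 ← matches

3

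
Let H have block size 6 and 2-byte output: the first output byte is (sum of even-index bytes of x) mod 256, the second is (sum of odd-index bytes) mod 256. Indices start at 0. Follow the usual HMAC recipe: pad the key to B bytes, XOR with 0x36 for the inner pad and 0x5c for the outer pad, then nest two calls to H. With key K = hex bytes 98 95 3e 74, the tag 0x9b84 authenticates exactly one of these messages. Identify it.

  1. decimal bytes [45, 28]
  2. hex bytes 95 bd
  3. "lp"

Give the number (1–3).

Key hex bytes 98 95 3e 74 is 4 bytes ≤ B = 6; zero-pad to 6 bytes: K' = 98 95 3e 74 00 00.
K' ⊕ ipad = ae a3 08 42 36 36; K' ⊕ opad = c4 c9 62 28 5c 5c.
m1: inner = H(ae a3 08 42 36 36 2d 1c) = 19 37; tag = H(c4 c9 62 28 5c 5c 19 37) = 9b84 ← matches
m2: inner = H(ae a3 08 42 36 36 95 bd) = 81 d8; tag = H(c4 c9 62 28 5c 5c 81 d8) = 0325
m3: inner = H(ae a3 08 42 36 36 6c 70) = 58 8b; tag = H(c4 c9 62 28 5c 5c 58 8b) = dad8

1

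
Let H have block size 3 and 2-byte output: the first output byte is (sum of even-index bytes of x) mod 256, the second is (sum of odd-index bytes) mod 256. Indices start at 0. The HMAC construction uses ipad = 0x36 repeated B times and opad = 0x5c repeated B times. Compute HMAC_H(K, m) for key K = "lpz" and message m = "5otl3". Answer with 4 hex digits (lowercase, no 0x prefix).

Key "lpz" = 6c 70 7a is exactly B = 3 bytes: K' = 6c 70 7a.
K' ⊕ ipad = 5a 46 4c.  K' ⊕ opad = 30 2c 26.
Inner input = (K'⊕ipad) ∥ m = 5a 46 4c ∥ 35 6f 74 6c 33.
Inner hash: even-index sum = 385 mod 256 = 129; odd-index sum = 290 mod 256 = 34 → 81 22.
Outer input = (K'⊕opad) ∥ inner = 30 2c 26 ∥ 81 22.
Outer hash (tag): even-index sum = 120 mod 256 = 120; odd-index sum = 173 mod 256 = 173 → 78 ad.

78ad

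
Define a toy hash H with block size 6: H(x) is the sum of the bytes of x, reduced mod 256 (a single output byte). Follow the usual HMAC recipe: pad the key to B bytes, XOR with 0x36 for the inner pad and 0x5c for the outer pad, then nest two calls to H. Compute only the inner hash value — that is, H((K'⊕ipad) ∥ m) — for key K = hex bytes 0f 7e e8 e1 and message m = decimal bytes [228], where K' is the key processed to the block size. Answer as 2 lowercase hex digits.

86

Key hex bytes 0f 7e e8 e1 is 4 bytes ≤ B = 6; zero-pad to 6 bytes: K' = 0f 7e e8 e1 00 00.
K' ⊕ ipad = 39 48 de d7 36 36.
Inner input = 39 48 de d7 36 36 ∥ e4.
Inner hash: sum = 57+72+222+215+54+54+228 = 902; mod 256 = 134 → 86.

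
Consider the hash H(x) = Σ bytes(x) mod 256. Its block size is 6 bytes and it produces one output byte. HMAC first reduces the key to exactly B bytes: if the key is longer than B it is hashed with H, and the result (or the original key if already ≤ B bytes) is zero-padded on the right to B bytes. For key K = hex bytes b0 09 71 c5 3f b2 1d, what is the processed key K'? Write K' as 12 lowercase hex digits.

fd0000000000

|K| = 7 > B = 6, so first hash the key.
H(K): sum = 176+9+113+197+63+178+29 = 765; mod 256 = 253 → fd.
Zero-pad H(K) = fd to 6 bytes: K' = fd 00 00 00 00 00.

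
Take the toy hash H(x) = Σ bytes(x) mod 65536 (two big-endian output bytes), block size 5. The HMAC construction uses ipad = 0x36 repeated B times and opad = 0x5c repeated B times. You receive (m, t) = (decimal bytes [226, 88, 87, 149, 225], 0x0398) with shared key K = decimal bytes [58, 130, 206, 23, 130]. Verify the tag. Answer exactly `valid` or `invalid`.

Key decimal bytes [58, 130, 206, 23, 130] = 3a 82 ce 17 82 is exactly B = 5 bytes: K' = 3a 82 ce 17 82.
K' ⊕ ipad = 0c b4 f8 21 b4; K' ⊕ opad = 66 de 92 4b de.
Inner hash: sum = 12+180+248+33+180+226+88+87+149+225 = 1428 → 05 94.
Outer hash (recomputed tag): sum = 102+222+146+75+222+5+148 = 920 → 03 98.
Recomputed tag = 0398; claimed = 0398 → match.

valid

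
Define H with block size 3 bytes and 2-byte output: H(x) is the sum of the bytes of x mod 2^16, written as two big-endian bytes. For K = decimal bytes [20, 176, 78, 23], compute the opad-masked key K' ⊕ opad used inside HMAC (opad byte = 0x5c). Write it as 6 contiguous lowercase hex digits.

Key decimal bytes [20, 176, 78, 23] = 14 b0 4e 17 is 4 bytes > B = 3, so hash it first: H(key) = 01 29, then zero-pad to 3 bytes: K' = 01 29 00.
XOR each byte with 0x5c: 01⊕5c=5d, 29⊕5c=75, 00⊕5c=5c.

5d755c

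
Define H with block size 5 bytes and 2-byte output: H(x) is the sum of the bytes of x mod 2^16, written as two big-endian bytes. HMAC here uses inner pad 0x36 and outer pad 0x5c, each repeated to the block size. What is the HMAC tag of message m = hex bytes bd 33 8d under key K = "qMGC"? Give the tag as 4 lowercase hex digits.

Key "qMGC" = 71 4d 47 43 is 4 bytes ≤ B = 5; zero-pad to 5 bytes: K' = 71 4d 47 43 00.
K' ⊕ ipad = 47 7b 71 75 36.  K' ⊕ opad = 2d 11 1b 1f 5c.
Inner input = (K'⊕ipad) ∥ m = 47 7b 71 75 36 ∥ bd 33 8d.
Inner hash: sum = 71+123+113+117+54+189+51+141 = 859 → 03 5b.
Outer input = (K'⊕opad) ∥ inner = 2d 11 1b 1f 5c ∥ 03 5b.
Outer hash (tag): sum = 45+17+27+31+92+3+91 = 306 → 01 32.

0132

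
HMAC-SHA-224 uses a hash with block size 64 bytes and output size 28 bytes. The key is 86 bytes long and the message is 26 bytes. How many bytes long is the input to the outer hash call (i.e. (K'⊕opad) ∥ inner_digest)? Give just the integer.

92

Key is 86 > 64 bytes, so it is hashed to 28 bytes then zero-padded to 64: |K'| = 64.
Outer input = (K'⊕opad) ∥ H(inner) → 64 + 28 = 92 bytes.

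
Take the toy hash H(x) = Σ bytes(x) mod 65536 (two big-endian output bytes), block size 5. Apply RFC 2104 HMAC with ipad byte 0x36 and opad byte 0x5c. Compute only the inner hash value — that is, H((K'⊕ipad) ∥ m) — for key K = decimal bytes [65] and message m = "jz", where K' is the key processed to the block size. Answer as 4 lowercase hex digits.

0233

Key decimal bytes [65] = 41 is 1 byte ≤ B = 5; zero-pad to 5 bytes: K' = 41 00 00 00 00.
K' ⊕ ipad = 77 36 36 36 36.
Inner input = 77 36 36 36 36 ∥ 6a 7a.
Inner hash: sum = 119+54+54+54+54+106+122 = 563 → 02 33.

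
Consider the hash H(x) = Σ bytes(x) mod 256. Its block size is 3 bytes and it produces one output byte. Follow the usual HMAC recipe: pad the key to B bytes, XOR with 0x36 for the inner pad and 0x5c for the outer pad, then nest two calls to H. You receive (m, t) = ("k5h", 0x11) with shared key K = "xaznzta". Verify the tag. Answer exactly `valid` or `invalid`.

Key "xaznzta" = 78 61 7a 6e 7a 74 61 is 7 bytes > B = 3, so hash it first: H(key) = 10, then zero-pad to 3 bytes: K' = 10 00 00.
K' ⊕ ipad = 26 36 36; K' ⊕ opad = 4c 5c 5c.
Inner hash: sum = 38+54+54+107+53+104 = 410; mod 256 = 154 → 9a.
Outer hash (recomputed tag): sum = 76+92+92+154 = 414; mod 256 = 158 → 9e.
Recomputed tag = 9e; claimed = 11 → mismatch.

invalid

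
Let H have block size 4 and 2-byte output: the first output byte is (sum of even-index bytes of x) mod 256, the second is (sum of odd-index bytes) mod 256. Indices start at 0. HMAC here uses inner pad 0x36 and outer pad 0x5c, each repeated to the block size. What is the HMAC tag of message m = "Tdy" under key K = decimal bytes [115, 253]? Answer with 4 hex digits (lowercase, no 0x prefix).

Key decimal bytes [115, 253] = 73 fd is 2 bytes ≤ B = 4; zero-pad to 4 bytes: K' = 73 fd 00 00.
K' ⊕ ipad = 45 cb 36 36.  K' ⊕ opad = 2f a1 5c 5c.
Inner input = (K'⊕ipad) ∥ m = 45 cb 36 36 ∥ 54 64 79.
Inner hash: even-index sum = 328 mod 256 = 72; odd-index sum = 357 mod 256 = 101 → 48 65.
Outer input = (K'⊕opad) ∥ inner = 2f a1 5c 5c ∥ 48 65.
Outer hash (tag): even-index sum = 211 mod 256 = 211; odd-index sum = 354 mod 256 = 98 → d3 62.

d362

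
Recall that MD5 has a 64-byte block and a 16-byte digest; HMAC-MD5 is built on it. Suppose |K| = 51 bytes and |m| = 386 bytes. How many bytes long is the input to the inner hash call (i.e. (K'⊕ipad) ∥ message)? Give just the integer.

450

Key is 51 ≤ 64 bytes, zero-padded: |K'| = 64.
Inner input = (K'⊕ipad) ∥ m → 64 + 386 = 450 bytes.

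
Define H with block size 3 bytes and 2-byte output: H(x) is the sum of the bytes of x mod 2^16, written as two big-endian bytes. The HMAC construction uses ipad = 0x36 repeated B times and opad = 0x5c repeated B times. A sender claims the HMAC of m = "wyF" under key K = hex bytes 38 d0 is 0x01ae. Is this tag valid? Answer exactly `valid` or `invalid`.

Key hex bytes 38 d0 is 2 bytes ≤ B = 3; zero-pad to 3 bytes: K' = 38 d0 00.
K' ⊕ ipad = 0e e6 36; K' ⊕ opad = 64 8c 5c.
Inner hash: sum = 14+230+54+119+121+70 = 608 → 02 60.
Outer hash (recomputed tag): sum = 100+140+92+2+96 = 430 → 01 ae.
Recomputed tag = 01ae; claimed = 01ae → match.

valid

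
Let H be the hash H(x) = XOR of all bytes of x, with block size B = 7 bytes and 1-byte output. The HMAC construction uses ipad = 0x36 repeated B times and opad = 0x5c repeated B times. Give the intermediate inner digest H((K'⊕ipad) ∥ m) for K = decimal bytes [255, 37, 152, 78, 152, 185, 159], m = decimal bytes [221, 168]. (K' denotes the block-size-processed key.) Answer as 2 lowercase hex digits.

f1

Key decimal bytes [255, 37, 152, 78, 152, 185, 159] = ff 25 98 4e 98 b9 9f is exactly B = 7 bytes: K' = ff 25 98 4e 98 b9 9f.
K' ⊕ ipad = c9 13 ae 78 ae 8f a9.
Inner input = c9 13 ae 78 ae 8f a9 ∥ dd a8.
Inner hash: XOR c9⊕13⊕ae⊕78⊕ae⊕8f⊕a9⊕dd⊕a8 = f1.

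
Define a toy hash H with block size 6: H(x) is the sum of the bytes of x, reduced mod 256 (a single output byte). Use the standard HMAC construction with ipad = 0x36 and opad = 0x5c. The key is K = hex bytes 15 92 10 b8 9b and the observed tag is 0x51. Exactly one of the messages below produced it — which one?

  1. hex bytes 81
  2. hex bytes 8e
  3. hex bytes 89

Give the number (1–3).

Key hex bytes 15 92 10 b8 9b is 5 bytes ≤ B = 6; zero-pad to 6 bytes: K' = 15 92 10 b8 9b 00.
K' ⊕ ipad = 23 a4 26 8e ad 36; K' ⊕ opad = 49 ce 4c e4 c7 5c.
m1: inner = H(23 a4 26 8e ad 36 81) = df; tag = H(49 ce 4c e4 c7 5c df) = 49
m2: inner = H(23 a4 26 8e ad 36 8e) = ec; tag = H(49 ce 4c e4 c7 5c ec) = 56
m3: inner = H(23 a4 26 8e ad 36 89) = e7; tag = H(49 ce 4c e4 c7 5c e7) = 51 ← matches

3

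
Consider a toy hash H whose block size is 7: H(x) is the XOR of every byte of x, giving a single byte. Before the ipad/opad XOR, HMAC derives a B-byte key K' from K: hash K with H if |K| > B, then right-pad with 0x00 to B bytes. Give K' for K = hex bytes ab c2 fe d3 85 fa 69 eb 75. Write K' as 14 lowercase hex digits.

cc000000000000

|K| = 9 > B = 7, so first hash the key.
H(K): XOR ab⊕c2⊕fe⊕d3⊕85⊕fa⊕69⊕eb⊕75 = cc.
Zero-pad H(K) = cc to 7 bytes: K' = cc 00 00 00 00 00 00.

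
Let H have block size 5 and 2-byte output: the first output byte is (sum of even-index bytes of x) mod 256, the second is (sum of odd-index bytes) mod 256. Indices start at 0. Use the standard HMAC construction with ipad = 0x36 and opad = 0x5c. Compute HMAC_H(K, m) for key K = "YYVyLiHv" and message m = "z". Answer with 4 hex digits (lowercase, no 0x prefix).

0e2a

Key "YYVyLiHv" = 59 59 56 79 4c 69 48 76 is 8 bytes > B = 5, so hash it first: H(key) = 43 b1, then zero-pad to 5 bytes: K' = 43 b1 00 00 00.
K' ⊕ ipad = 75 87 36 36 36.  K' ⊕ opad = 1f ed 5c 5c 5c.
Inner input = (K'⊕ipad) ∥ m = 75 87 36 36 36 ∥ 7a.
Inner hash: even-index sum = 225 mod 256 = 225; odd-index sum = 311 mod 256 = 55 → e1 37.
Outer input = (K'⊕opad) ∥ inner = 1f ed 5c 5c 5c ∥ e1 37.
Outer hash (tag): even-index sum = 270 mod 256 = 14; odd-index sum = 554 mod 256 = 42 → 0e 2a.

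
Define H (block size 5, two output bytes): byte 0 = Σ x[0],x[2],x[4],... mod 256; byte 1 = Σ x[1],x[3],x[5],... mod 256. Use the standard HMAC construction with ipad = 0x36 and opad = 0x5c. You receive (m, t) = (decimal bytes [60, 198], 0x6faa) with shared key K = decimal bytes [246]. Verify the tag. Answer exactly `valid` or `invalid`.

Key decimal bytes [246] = f6 is 1 byte ≤ B = 5; zero-pad to 5 bytes: K' = f6 00 00 00 00.
K' ⊕ ipad = c0 36 36 36 36; K' ⊕ opad = aa 5c 5c 5c 5c.
Inner hash: even-index sum = 498 mod 256 = 242; odd-index sum = 168 mod 256 = 168 → f2 a8.
Outer hash (recomputed tag): even-index sum = 522 mod 256 = 10; odd-index sum = 426 mod 256 = 170 → 0a aa.
Recomputed tag = 0aaa; claimed = 6faa → mismatch.

invalid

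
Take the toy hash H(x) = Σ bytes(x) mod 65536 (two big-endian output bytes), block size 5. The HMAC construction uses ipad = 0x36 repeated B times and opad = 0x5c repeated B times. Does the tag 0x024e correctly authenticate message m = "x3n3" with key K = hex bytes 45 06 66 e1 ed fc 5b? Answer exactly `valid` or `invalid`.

invalid

Key hex bytes 45 06 66 e1 ed fc 5b is 7 bytes > B = 5, so hash it first: H(key) = 03 d6, then zero-pad to 5 bytes: K' = 03 d6 00 00 00.
K' ⊕ ipad = 35 e0 36 36 36; K' ⊕ opad = 5f 8a 5c 5c 5c.
Inner hash: sum = 53+224+54+54+54+120+51+110+51 = 771 → 03 03.
Outer hash (recomputed tag): sum = 95+138+92+92+92+3+3 = 515 → 02 03.
Recomputed tag = 0203; claimed = 024e → mismatch.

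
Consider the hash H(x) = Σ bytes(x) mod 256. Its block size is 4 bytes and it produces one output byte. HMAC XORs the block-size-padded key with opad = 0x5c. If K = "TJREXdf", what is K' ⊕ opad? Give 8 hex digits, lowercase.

0b5c5c5c

Key "TJREXdf" = 54 4a 52 45 58 64 66 is 7 bytes > B = 4, so hash it first: H(key) = 57, then zero-pad to 4 bytes: K' = 57 00 00 00.
XOR each byte with 0x5c: 57⊕5c=0b, 00⊕5c=5c, 00⊕5c=5c, 00⊕5c=5c.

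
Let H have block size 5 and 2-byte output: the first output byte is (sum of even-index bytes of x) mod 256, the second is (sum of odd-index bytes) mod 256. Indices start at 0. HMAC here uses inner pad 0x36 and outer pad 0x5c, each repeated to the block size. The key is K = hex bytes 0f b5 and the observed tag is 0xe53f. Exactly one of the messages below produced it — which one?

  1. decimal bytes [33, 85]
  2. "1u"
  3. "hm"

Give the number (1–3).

1

Key hex bytes 0f b5 is 2 bytes ≤ B = 5; zero-pad to 5 bytes: K' = 0f b5 00 00 00.
K' ⊕ ipad = 39 83 36 36 36; K' ⊕ opad = 53 e9 5c 5c 5c.
m1: inner = H(39 83 36 36 36 21 55) = fa da; tag = H(53 e9 5c 5c 5c fa da) = e53f ← matches
m2: inner = H(39 83 36 36 36 31 75) = 1a ea; tag = H(53 e9 5c 5c 5c 1a ea) = f55f
m3: inner = H(39 83 36 36 36 68 6d) = 12 21; tag = H(53 e9 5c 5c 5c 12 21) = 2c57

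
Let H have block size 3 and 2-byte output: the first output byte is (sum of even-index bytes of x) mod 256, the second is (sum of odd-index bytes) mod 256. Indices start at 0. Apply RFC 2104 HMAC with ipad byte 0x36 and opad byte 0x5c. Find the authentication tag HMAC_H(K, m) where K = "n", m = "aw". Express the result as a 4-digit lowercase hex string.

Key "n" = 6e is 1 byte ≤ B = 3; zero-pad to 3 bytes: K' = 6e 00 00.
K' ⊕ ipad = 58 36 36.  K' ⊕ opad = 32 5c 5c.
Inner input = (K'⊕ipad) ∥ m = 58 36 36 ∥ 61 77.
Inner hash: even-index sum = 261 mod 256 = 5; odd-index sum = 151 mod 256 = 151 → 05 97.
Outer input = (K'⊕opad) ∥ inner = 32 5c 5c ∥ 05 97.
Outer hash (tag): even-index sum = 293 mod 256 = 37; odd-index sum = 97 mod 256 = 97 → 25 61.

2561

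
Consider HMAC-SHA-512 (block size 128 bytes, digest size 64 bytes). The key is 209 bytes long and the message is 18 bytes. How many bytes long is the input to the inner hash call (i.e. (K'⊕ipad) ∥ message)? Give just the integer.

Key is 209 > 128 bytes, so it is hashed to 64 bytes then zero-padded to 128: |K'| = 128.
Inner input = (K'⊕ipad) ∥ m → 128 + 18 = 146 bytes.

146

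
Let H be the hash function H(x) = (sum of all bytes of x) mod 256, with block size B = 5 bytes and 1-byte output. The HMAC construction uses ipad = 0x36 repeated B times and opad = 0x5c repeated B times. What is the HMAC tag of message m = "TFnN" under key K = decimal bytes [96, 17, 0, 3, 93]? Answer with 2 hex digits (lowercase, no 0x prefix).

Key decimal bytes [96, 17, 0, 3, 93] = 60 11 00 03 5d is exactly B = 5 bytes: K' = 60 11 00 03 5d.
K' ⊕ ipad = 56 27 36 35 6b.  K' ⊕ opad = 3c 4d 5c 5f 01.
Inner input = (K'⊕ipad) ∥ m = 56 27 36 35 6b ∥ 54 46 6e 4e.
Inner hash: sum = 86+39+54+53+107+84+70+110+78 = 681; mod 256 = 169 → a9.
Outer input = (K'⊕opad) ∥ inner = 3c 4d 5c 5f 01 ∥ a9.
Outer hash (tag): sum = 60+77+92+95+1+169 = 494; mod 256 = 238 → ee.

ee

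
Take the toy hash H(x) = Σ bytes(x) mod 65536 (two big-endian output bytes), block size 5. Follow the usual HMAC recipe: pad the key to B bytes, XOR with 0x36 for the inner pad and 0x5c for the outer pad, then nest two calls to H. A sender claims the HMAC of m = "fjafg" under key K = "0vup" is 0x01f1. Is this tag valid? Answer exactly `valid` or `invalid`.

invalid

Key "0vup" = 30 76 75 70 is 4 bytes ≤ B = 5; zero-pad to 5 bytes: K' = 30 76 75 70 00.
K' ⊕ ipad = 06 40 43 46 36; K' ⊕ opad = 6c 2a 29 2c 5c.
Inner hash: sum = 6+64+67+70+54+102+106+97+102+103 = 771 → 03 03.
Outer hash (recomputed tag): sum = 108+42+41+44+92+3+3 = 333 → 01 4d.
Recomputed tag = 014d; claimed = 01f1 → mismatch.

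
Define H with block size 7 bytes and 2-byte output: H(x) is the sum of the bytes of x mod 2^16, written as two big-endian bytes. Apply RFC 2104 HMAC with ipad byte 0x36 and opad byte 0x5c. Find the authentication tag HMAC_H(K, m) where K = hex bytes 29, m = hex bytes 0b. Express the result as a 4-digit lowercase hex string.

Key hex bytes 29 is 1 byte ≤ B = 7; zero-pad to 7 bytes: K' = 29 00 00 00 00 00 00.
K' ⊕ ipad = 1f 36 36 36 36 36 36.  K' ⊕ opad = 75 5c 5c 5c 5c 5c 5c.
Inner input = (K'⊕ipad) ∥ m = 1f 36 36 36 36 36 36 ∥ 0b.
Inner hash: sum = 31+54+54+54+54+54+54+11 = 366 → 01 6e.
Outer input = (K'⊕opad) ∥ inner = 75 5c 5c 5c 5c 5c 5c ∥ 01 6e.
Outer hash (tag): sum = 117+92+92+92+92+92+92+1+110 = 780 → 03 0c.

030c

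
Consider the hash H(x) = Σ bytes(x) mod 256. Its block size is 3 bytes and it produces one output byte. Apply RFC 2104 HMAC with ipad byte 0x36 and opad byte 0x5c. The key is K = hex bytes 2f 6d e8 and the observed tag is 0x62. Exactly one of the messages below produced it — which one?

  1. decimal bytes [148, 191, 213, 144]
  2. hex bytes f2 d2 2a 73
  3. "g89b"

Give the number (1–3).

1

Key hex bytes 2f 6d e8 is exactly B = 3 bytes: K' = 2f 6d e8.
K' ⊕ ipad = 19 5b de; K' ⊕ opad = 73 31 b4.
m1: inner = H(19 5b de 94 bf d5 90) = 0a; tag = H(73 31 b4 0a) = 62 ← matches
m2: inner = H(19 5b de f2 d2 2a 73) = b3; tag = H(73 31 b4 b3) = 0b
m3: inner = H(19 5b de 67 38 39 62) = 8c; tag = H(73 31 b4 8c) = e4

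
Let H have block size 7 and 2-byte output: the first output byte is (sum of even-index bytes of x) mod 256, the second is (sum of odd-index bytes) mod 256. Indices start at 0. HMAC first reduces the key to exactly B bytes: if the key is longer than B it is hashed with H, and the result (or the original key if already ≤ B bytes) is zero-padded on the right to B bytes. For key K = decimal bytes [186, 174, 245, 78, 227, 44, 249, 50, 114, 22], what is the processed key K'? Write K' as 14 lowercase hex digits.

|K| = 10 > B = 7, so first hash the key.
H(K): even-index sum = 1021 mod 256 = 253; odd-index sum = 368 mod 256 = 112 → fd 70.
Zero-pad H(K) = fd 70 to 7 bytes: K' = fd 70 00 00 00 00 00.

fd700000000000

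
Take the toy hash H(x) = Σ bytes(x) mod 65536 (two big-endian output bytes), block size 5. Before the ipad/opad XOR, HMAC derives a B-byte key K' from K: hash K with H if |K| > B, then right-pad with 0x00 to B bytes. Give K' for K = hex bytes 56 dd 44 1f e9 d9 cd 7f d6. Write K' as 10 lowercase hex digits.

057a000000

|K| = 9 > B = 5, so first hash the key.
H(K): sum = 86+221+68+31+233+217+205+127+214 = 1402 → 05 7a.
Zero-pad H(K) = 05 7a to 5 bytes: K' = 05 7a 00 00 00.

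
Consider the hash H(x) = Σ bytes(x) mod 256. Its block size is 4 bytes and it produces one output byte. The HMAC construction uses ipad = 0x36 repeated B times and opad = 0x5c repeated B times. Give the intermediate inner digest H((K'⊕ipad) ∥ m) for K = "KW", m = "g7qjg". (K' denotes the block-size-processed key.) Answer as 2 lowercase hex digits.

2a

Key "KW" = 4b 57 is 2 bytes ≤ B = 4; zero-pad to 4 bytes: K' = 4b 57 00 00.
K' ⊕ ipad = 7d 61 36 36.
Inner input = 7d 61 36 36 ∥ 67 37 71 6a 67.
Inner hash: sum = 125+97+54+54+103+55+113+106+103 = 810; mod 256 = 42 → 2a.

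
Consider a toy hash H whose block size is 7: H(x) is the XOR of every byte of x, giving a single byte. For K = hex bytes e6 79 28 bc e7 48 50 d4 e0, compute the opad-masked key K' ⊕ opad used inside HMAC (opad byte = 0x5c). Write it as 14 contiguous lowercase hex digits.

Key hex bytes e6 79 28 bc e7 48 50 d4 e0 is 9 bytes > B = 7, so hash it first: H(key) = c0, then zero-pad to 7 bytes: K' = c0 00 00 00 00 00 00.
XOR each byte with 0x5c: c0⊕5c=9c, 00⊕5c=5c, 00⊕5c=5c, 00⊕5c=5c, 00⊕5c=5c, 00⊕5c=5c, 00⊕5c=5c.

9c5c5c5c5c5c5c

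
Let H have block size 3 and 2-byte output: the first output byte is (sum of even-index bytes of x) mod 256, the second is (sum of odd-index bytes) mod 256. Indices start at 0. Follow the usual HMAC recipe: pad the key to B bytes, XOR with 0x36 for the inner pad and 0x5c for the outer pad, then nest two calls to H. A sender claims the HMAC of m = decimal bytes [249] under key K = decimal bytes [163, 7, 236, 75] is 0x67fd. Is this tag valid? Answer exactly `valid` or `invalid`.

Key decimal bytes [163, 7, 236, 75] = a3 07 ec 4b is 4 bytes > B = 3, so hash it first: H(key) = 8f 52, then zero-pad to 3 bytes: K' = 8f 52 00.
K' ⊕ ipad = b9 64 36; K' ⊕ opad = d3 0e 5c.
Inner hash: even-index sum = 239 mod 256 = 239; odd-index sum = 349 mod 256 = 93 → ef 5d.
Outer hash (recomputed tag): even-index sum = 396 mod 256 = 140; odd-index sum = 253 mod 256 = 253 → 8c fd.
Recomputed tag = 8cfd; claimed = 67fd → mismatch.

invalid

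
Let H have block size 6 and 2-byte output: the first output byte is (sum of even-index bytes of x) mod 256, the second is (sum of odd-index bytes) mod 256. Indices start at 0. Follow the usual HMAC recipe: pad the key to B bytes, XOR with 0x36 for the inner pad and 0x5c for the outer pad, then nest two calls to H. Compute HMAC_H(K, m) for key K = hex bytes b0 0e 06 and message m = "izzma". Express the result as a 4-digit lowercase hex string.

d295

Key hex bytes b0 0e 06 is 3 bytes ≤ B = 6; zero-pad to 6 bytes: K' = b0 0e 06 00 00 00.
K' ⊕ ipad = 86 38 30 36 36 36.  K' ⊕ opad = ec 52 5a 5c 5c 5c.
Inner input = (K'⊕ipad) ∥ m = 86 38 30 36 36 36 ∥ 69 7a 7a 6d 61.
Inner hash: even-index sum = 560 mod 256 = 48; odd-index sum = 395 mod 256 = 139 → 30 8b.
Outer input = (K'⊕opad) ∥ inner = ec 52 5a 5c 5c 5c ∥ 30 8b.
Outer hash (tag): even-index sum = 466 mod 256 = 210; odd-index sum = 405 mod 256 = 149 → d2 95.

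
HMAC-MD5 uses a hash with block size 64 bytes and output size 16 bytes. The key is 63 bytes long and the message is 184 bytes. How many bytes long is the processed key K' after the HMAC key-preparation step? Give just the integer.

64

Key is 63 ≤ 64 bytes, zero-padded: |K'| = 64.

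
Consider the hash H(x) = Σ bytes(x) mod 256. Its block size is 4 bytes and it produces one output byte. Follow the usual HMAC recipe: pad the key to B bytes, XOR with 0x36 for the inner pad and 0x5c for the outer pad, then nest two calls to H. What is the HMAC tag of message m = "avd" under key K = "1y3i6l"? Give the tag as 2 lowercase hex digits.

83

Key "1y3i6l" = 31 79 33 69 36 6c is 6 bytes > B = 4, so hash it first: H(key) = e8, then zero-pad to 4 bytes: K' = e8 00 00 00.
K' ⊕ ipad = de 36 36 36.  K' ⊕ opad = b4 5c 5c 5c.
Inner input = (K'⊕ipad) ∥ m = de 36 36 36 ∥ 61 76 64.
Inner hash: sum = 222+54+54+54+97+118+100 = 699; mod 256 = 187 → bb.
Outer input = (K'⊕opad) ∥ inner = b4 5c 5c 5c ∥ bb.
Outer hash (tag): sum = 180+92+92+92+187 = 643; mod 256 = 131 → 83.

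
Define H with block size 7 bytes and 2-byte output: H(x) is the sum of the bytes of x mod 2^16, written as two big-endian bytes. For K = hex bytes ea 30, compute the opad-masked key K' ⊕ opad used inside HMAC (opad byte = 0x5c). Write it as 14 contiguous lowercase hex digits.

b66c5c5c5c5c5c

Key hex bytes ea 30 is 2 bytes ≤ B = 7; zero-pad to 7 bytes: K' = ea 30 00 00 00 00 00.
XOR each byte with 0x5c: ea⊕5c=b6, 30⊕5c=6c, 00⊕5c=5c, 00⊕5c=5c, 00⊕5c=5c, 00⊕5c=5c, 00⊕5c=5c.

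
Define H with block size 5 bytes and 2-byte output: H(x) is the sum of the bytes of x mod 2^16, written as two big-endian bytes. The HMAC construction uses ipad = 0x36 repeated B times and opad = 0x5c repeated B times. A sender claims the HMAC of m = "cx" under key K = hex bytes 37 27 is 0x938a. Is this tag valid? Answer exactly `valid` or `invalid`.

invalid

Key hex bytes 37 27 is 2 bytes ≤ B = 5; zero-pad to 5 bytes: K' = 37 27 00 00 00.
K' ⊕ ipad = 01 11 36 36 36; K' ⊕ opad = 6b 7b 5c 5c 5c.
Inner hash: sum = 1+17+54+54+54+99+120 = 399 → 01 8f.
Outer hash (recomputed tag): sum = 107+123+92+92+92+1+143 = 650 → 02 8a.
Recomputed tag = 028a; claimed = 938a → mismatch.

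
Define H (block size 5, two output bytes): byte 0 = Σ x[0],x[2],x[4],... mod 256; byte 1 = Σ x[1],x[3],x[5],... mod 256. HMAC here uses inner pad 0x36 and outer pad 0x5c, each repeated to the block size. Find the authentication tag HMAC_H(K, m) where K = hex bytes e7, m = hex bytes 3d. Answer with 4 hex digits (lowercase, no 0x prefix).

Key hex bytes e7 is 1 byte ≤ B = 5; zero-pad to 5 bytes: K' = e7 00 00 00 00.
K' ⊕ ipad = d1 36 36 36 36.  K' ⊕ opad = bb 5c 5c 5c 5c.
Inner input = (K'⊕ipad) ∥ m = d1 36 36 36 36 ∥ 3d.
Inner hash: even-index sum = 317 mod 256 = 61; odd-index sum = 169 mod 256 = 169 → 3d a9.
Outer input = (K'⊕opad) ∥ inner = bb 5c 5c 5c 5c ∥ 3d a9.
Outer hash (tag): even-index sum = 540 mod 256 = 28; odd-index sum = 245 mod 256 = 245 → 1c f5.

1cf5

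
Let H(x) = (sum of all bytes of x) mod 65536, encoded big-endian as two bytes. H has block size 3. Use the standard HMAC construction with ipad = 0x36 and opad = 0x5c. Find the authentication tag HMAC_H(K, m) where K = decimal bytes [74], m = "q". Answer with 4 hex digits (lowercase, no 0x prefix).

0128

Key decimal bytes [74] = 4a is 1 byte ≤ B = 3; zero-pad to 3 bytes: K' = 4a 00 00.
K' ⊕ ipad = 7c 36 36.  K' ⊕ opad = 16 5c 5c.
Inner input = (K'⊕ipad) ∥ m = 7c 36 36 ∥ 71.
Inner hash: sum = 124+54+54+113 = 345 → 01 59.
Outer input = (K'⊕opad) ∥ inner = 16 5c 5c ∥ 01 59.
Outer hash (tag): sum = 22+92+92+1+89 = 296 → 01 28.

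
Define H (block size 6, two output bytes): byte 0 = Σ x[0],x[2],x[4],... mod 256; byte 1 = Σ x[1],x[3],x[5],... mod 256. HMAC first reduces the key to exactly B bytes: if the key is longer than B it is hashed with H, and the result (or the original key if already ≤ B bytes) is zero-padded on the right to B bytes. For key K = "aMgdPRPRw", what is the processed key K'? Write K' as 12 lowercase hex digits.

df5500000000

|K| = 9 > B = 6, so first hash the key.
H(K): even-index sum = 479 mod 256 = 223; odd-index sum = 341 mod 256 = 85 → df 55.
Zero-pad H(K) = df 55 to 6 bytes: K' = df 55 00 00 00 00.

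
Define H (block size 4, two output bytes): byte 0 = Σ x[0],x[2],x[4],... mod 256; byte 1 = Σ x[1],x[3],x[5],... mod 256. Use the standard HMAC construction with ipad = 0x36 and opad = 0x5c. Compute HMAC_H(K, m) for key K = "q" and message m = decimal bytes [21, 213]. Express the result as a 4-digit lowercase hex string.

1bf9

Key "q" = 71 is 1 byte ≤ B = 4; zero-pad to 4 bytes: K' = 71 00 00 00.
K' ⊕ ipad = 47 36 36 36.  K' ⊕ opad = 2d 5c 5c 5c.
Inner input = (K'⊕ipad) ∥ m = 47 36 36 36 ∥ 15 d5.
Inner hash: even-index sum = 146 mod 256 = 146; odd-index sum = 321 mod 256 = 65 → 92 41.
Outer input = (K'⊕opad) ∥ inner = 2d 5c 5c 5c ∥ 92 41.
Outer hash (tag): even-index sum = 283 mod 256 = 27; odd-index sum = 249 mod 256 = 249 → 1b f9.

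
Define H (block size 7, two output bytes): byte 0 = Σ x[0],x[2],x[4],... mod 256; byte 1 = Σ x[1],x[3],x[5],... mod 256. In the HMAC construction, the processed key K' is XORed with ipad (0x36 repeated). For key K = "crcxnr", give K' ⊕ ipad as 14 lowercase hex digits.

5544554e584436

Key "crcxnr" = 63 72 63 78 6e 72 is 6 bytes ≤ B = 7; zero-pad to 7 bytes: K' = 63 72 63 78 6e 72 00.
XOR each byte with 0x36: 63⊕36=55, 72⊕36=44, 63⊕36=55, 78⊕36=4e, 6e⊕36=58, 72⊕36=44, 00⊕36=36.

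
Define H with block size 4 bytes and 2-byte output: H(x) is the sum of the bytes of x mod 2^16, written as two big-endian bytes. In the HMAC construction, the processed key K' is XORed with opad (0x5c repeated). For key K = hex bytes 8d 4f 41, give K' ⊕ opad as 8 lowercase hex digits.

d1131d5c

Key hex bytes 8d 4f 41 is 3 bytes ≤ B = 4; zero-pad to 4 bytes: K' = 8d 4f 41 00.
XOR each byte with 0x5c: 8d⊕5c=d1, 4f⊕5c=13, 41⊕5c=1d, 00⊕5c=5c.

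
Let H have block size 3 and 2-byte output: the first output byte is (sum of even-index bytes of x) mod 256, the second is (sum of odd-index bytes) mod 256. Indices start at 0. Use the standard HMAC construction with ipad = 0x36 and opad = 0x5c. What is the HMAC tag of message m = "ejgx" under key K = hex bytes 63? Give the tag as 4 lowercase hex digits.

Key hex bytes 63 is 1 byte ≤ B = 3; zero-pad to 3 bytes: K' = 63 00 00.
K' ⊕ ipad = 55 36 36.  K' ⊕ opad = 3f 5c 5c.
Inner input = (K'⊕ipad) ∥ m = 55 36 36 ∥ 65 6a 67 78.
Inner hash: even-index sum = 365 mod 256 = 109; odd-index sum = 258 mod 256 = 2 → 6d 02.
Outer input = (K'⊕opad) ∥ inner = 3f 5c 5c ∥ 6d 02.
Outer hash (tag): even-index sum = 157 mod 256 = 157; odd-index sum = 201 mod 256 = 201 → 9d c9.

9dc9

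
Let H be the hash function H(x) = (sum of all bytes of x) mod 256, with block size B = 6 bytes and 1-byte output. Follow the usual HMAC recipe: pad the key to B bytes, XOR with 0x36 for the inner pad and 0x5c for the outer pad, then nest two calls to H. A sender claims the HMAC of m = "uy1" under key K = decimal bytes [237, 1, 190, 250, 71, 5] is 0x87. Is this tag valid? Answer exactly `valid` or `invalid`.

invalid

Key decimal bytes [237, 1, 190, 250, 71, 5] = ed 01 be fa 47 05 is exactly B = 6 bytes: K' = ed 01 be fa 47 05.
K' ⊕ ipad = db 37 88 cc 71 33; K' ⊕ opad = b1 5d e2 a6 1b 59.
Inner hash: sum = 219+55+136+204+113+51+117+121+49 = 1065; mod 256 = 41 → 29.
Outer hash (recomputed tag): sum = 177+93+226+166+27+89+41 = 819; mod 256 = 51 → 33.
Recomputed tag = 33; claimed = 87 → mismatch.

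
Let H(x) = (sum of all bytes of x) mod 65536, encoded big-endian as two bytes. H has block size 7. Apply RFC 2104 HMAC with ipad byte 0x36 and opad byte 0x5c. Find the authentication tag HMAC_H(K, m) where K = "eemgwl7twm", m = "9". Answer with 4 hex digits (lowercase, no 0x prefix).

Key "eemgwl7twm" = 65 65 6d 67 77 6c 37 74 77 6d is 10 bytes > B = 7, so hash it first: H(key) = 04 10, then zero-pad to 7 bytes: K' = 04 10 00 00 00 00 00.
K' ⊕ ipad = 32 26 36 36 36 36 36.  K' ⊕ opad = 58 4c 5c 5c 5c 5c 5c.
Inner input = (K'⊕ipad) ∥ m = 32 26 36 36 36 36 36 ∥ 39.
Inner hash: sum = 50+38+54+54+54+54+54+57 = 415 → 01 9f.
Outer input = (K'⊕opad) ∥ inner = 58 4c 5c 5c 5c 5c 5c ∥ 01 9f.
Outer hash (tag): sum = 88+76+92+92+92+92+92+1+159 = 784 → 03 10.

0310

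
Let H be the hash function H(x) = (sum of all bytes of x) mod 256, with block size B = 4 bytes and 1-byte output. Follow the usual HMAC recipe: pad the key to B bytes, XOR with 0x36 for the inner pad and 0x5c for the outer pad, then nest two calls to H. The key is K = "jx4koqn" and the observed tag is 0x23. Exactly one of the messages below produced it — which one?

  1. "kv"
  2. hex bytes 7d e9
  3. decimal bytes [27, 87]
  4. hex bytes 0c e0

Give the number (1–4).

Key "jx4koqn" = 6a 78 34 6b 6f 71 6e is 7 bytes > B = 4, so hash it first: H(key) = cf, then zero-pad to 4 bytes: K' = cf 00 00 00.
K' ⊕ ipad = f9 36 36 36; K' ⊕ opad = 93 5c 5c 5c.
m1: inner = H(f9 36 36 36 6b 76) = 7c; tag = H(93 5c 5c 5c 7c) = 23 ← matches
m2: inner = H(f9 36 36 36 7d e9) = 01; tag = H(93 5c 5c 5c 01) = a8
m3: inner = H(f9 36 36 36 1b 57) = 0d; tag = H(93 5c 5c 5c 0d) = b4
m4: inner = H(f9 36 36 36 0c e0) = 87; tag = H(93 5c 5c 5c 87) = 2e

1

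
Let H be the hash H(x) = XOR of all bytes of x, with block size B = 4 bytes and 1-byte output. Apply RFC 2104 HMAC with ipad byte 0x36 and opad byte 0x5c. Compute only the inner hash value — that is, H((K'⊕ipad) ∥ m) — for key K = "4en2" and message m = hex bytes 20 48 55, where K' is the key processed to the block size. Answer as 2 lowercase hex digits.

Key "4en2" = 34 65 6e 32 is exactly B = 4 bytes: K' = 34 65 6e 32.
K' ⊕ ipad = 02 53 58 04.
Inner input = 02 53 58 04 ∥ 20 48 55.
Inner hash: XOR 02⊕53⊕58⊕04⊕20⊕48⊕55 = 30.

30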